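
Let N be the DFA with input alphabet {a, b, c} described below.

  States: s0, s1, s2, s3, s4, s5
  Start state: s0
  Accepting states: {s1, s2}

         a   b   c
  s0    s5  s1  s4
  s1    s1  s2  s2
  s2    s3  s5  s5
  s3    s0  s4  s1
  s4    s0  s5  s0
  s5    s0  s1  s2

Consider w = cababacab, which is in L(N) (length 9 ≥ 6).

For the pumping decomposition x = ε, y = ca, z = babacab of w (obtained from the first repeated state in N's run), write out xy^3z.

xy^3z = ε·ca·ca·ca·babacab = cacacababacab.
Reading y = ca takes N from s0 back to s0, so after x·y·y·y the machine is still in s0, and z then leads to the accepting state s2. Hence cacacababacab ∈ L(N).

cacacababacab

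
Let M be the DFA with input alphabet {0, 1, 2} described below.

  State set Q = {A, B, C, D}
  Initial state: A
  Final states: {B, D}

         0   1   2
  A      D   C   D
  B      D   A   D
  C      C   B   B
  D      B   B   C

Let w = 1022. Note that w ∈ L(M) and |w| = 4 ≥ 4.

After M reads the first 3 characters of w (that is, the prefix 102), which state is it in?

B

Run of M on the first 3 characters of w = 1 0 2:
  step 0: A  (start)
  step 1: C  (read 1: A→C)
  step 2: C  (read 0: C→C)
  step 3: B  (read 2: C→B)

After reading 3 characters, M is in state B.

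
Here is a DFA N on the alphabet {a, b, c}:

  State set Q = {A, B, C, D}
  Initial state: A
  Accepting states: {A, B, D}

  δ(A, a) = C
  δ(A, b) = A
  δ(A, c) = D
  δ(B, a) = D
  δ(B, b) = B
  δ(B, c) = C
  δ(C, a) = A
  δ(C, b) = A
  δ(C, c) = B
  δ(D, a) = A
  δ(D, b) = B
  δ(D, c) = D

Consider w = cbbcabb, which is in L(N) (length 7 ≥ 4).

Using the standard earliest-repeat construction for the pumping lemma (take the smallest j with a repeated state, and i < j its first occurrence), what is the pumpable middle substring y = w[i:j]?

b

State sequence: A -c-> D -b-> B -b-> B -c-> C -a-> A -b-> A -b-> A
First repeat at step 3: B was already visited.

So i = 2, j = 3, giving x = w[0:2] = cb, y = w[2:3] = b, z = w[3:7] = cabb.
Check: |xy| = 3 ≤ 4 and |y| = 1 ≥ 1. Reading y takes N from B back to B, so every xyⁱz is accepted.
Since N has 4 states, any run of length ≥ 4 visits 4+1 states, so by pigeonhole some state repeats within the first 4 steps — that repeat gives the pumpable loop.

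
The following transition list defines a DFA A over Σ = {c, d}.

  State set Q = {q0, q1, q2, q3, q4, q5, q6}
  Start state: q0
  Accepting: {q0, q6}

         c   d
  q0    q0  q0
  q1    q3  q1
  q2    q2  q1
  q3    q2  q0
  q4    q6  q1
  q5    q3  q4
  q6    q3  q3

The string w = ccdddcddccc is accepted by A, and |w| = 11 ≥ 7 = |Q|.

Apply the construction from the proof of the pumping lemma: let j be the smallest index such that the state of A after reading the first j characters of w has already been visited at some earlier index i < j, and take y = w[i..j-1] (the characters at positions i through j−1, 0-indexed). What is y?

c

State sequence: q0 -c-> q0 -c-> q0 -d-> q0 -d-> q0 -d-> q0 -c-> q0 -d-> q0 -d-> q0 -c-> q0 -c-> q0 -c-> q0
First repeat at step 1: q0 was already visited.

So i = 0, j = 1, giving x = w[0:0] = ε, y = w[0:1] = c, z = w[1:11] = cdddcddccc.
Check: |xy| = 1 ≤ 7 and |y| = 1 ≥ 1. Reading y takes A from q0 back to q0, so every xyⁱz is accepted.
Pumping length from the standard proof: p = 7 (the number of states). The repeated state found above gives |xy| = j ≤ 7 and |y| = j − i ≥ 1.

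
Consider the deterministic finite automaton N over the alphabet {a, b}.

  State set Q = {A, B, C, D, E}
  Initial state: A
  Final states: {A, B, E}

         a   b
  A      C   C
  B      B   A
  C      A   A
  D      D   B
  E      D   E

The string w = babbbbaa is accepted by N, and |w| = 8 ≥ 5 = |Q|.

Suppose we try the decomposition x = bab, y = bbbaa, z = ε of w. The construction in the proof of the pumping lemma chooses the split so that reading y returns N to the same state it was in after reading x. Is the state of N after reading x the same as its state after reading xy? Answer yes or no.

State sequence: A -b-> C -a-> A -b-> C -b-> A -b-> C -b-> A -a-> C -a-> A

After x (step 3): C. After xy (step 8): A.
They differ (C ≠ A), so y is not a cycle from the state after x; this split is not the one the pumping-lemma construction produces, and pumping y need not keep the string in L(N).

no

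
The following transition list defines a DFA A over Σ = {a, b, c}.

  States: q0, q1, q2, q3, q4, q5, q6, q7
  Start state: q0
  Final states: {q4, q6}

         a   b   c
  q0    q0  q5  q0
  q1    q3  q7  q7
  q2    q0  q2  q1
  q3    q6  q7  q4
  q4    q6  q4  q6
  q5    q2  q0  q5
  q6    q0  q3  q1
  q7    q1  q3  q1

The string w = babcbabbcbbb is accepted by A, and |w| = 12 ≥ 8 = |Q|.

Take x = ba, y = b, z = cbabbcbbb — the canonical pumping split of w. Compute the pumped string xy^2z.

babbcbabbcbbb

xy^2z = ba·b·b·cbabbcbbb = babbcbabbcbbb.
Reading y = b takes A from q2 back to q2, so after x·y·y the machine is still in q2, and z then leads to the accepting state q4. Hence babbcbabbcbbb ∈ L(A).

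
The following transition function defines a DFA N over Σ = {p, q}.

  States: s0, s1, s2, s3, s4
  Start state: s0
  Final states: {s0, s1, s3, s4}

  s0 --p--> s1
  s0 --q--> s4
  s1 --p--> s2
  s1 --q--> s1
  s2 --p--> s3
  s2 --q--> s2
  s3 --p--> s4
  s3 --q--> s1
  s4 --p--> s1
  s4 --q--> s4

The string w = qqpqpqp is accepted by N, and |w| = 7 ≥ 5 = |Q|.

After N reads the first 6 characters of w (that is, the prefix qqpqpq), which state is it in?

Run of N on the first 6 characters of w = q q p q p q:
  step 0: s0  (start)
  step 1: s4  (read q: s0→s4)
  step 2: s4  (read q: s4→s4)
  step 3: s1  (read p: s4→s1)
  step 4: s1  (read q: s1→s1)
  step 5: s2  (read p: s1→s2)
  step 6: s2  (read q: s2→s2)

After reading 6 characters, N is in state s2.

s2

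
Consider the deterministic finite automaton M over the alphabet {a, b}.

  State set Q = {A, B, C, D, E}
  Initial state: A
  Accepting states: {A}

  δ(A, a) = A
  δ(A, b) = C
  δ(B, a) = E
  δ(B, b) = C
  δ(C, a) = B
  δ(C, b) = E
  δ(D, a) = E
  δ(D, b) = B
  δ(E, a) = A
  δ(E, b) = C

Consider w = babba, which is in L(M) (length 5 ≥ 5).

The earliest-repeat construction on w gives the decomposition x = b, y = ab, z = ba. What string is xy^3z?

babababba

xy^3z = b·ab·ab·ab·ba = babababba.
Reading y = ab takes M from C back to C, so after x·y·y·y the machine is still in C, and z then leads to the accepting state A. Hence babababba ∈ L(M).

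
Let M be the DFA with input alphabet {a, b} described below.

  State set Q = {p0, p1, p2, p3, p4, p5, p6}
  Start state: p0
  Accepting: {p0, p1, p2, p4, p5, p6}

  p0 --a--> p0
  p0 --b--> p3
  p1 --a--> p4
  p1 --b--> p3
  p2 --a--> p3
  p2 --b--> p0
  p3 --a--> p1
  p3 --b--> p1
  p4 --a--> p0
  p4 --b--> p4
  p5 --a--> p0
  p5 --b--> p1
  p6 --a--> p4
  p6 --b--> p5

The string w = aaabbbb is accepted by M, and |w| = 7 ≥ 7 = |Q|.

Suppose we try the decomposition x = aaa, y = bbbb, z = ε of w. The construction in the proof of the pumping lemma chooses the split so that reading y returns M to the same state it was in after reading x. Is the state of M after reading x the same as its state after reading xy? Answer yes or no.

no

Run of M on the first 7 characters of w = a a a b b b b:
  step 0: p0  (start)
  step 1: p0  (read a: p0→p0)
  step 2: p0  (read a: p0→p0)
  step 3: p0  (read a: p0→p0)
  step 4: p3  (read b: p0→p3)
  step 5: p1  (read b: p3→p1)
  step 6: p3  (read b: p1→p3)
  step 7: p1  (read b: p3→p1)

After x (step 3): p0. After xy (step 7): p1.
They differ (p0 ≠ p1), so y is not a cycle from the state after x; this split is not the one the pumping-lemma construction produces, and pumping y need not keep the string in L(M).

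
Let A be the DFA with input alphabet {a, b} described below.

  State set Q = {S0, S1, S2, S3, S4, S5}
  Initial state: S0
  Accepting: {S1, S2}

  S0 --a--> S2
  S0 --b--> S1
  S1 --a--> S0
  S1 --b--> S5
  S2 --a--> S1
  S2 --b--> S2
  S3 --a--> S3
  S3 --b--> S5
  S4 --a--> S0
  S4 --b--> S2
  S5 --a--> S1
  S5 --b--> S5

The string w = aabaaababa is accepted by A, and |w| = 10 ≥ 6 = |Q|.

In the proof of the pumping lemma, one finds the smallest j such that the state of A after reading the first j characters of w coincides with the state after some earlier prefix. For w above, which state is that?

S1

State sequence: S0 -a-> S2 -a-> S1 -b-> S5 -a-> S1 -a-> S0 -a-> S2 -b-> S2 -a-> S1 -b-> S5 -a-> S1
First repeat at step 4: S1 was already visited.

The earliest repeat is at step j = 4: A is in S1, which it already visited at step i = 2.
With |Q| = 6, pigeonhole forces a state repeat no later than step 6; the substring read between the first and second visits to that state can be pumped.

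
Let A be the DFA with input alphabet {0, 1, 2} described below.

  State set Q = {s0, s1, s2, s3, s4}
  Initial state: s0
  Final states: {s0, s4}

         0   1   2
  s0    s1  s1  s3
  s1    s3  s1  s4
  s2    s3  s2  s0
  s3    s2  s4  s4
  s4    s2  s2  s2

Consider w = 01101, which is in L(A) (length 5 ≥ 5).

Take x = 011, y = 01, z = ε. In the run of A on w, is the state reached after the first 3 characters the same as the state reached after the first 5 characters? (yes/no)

State sequence: s0 -0-> s1 -1-> s1 -1-> s1 -0-> s3 -1-> s4

After x (step 3): s1. After xy (step 5): s4.
They differ (s1 ≠ s4), so y is not a cycle from the state after x; this split is not the one the pumping-lemma construction produces, and pumping y need not keep the string in L(A).

no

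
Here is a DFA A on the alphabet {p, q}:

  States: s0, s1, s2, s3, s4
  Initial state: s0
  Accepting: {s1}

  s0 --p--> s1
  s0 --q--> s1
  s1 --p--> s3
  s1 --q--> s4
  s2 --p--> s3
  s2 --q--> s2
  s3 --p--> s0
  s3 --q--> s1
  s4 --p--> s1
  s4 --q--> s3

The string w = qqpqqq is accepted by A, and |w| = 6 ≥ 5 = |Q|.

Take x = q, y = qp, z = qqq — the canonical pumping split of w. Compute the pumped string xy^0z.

qqqq

xy⁰z = xz = q·qqq = qqqq.
Reading y = qp takes A from s1 back to s1, so after x the machine is still in s1, and z then leads to the accepting state s1. Hence qqqq ∈ L(A).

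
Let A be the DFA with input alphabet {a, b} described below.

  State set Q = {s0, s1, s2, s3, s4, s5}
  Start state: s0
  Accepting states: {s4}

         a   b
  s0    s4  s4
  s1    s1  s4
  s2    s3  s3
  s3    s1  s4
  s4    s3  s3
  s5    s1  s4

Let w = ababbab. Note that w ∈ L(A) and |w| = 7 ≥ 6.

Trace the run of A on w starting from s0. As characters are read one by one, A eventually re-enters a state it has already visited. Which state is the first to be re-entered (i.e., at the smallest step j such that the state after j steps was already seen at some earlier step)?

Run of A on w = a b a b b a b:
  step 0: s0  (start)
  step 1: s4  (read a: s0→s4)
  step 2: s3  (read b: s4→s3)
  step 3: s1  (read a: s3→s1)
  step 4: s4  (read b: s1→s4)   ← first repeat (s4 seen earlier)
  step 5: s3  (read b: s4→s3)
  step 6: s1  (read a: s3→s1)
  step 7: s4  (read b: s1→s4)

The earliest repeat is at step j = 4: A is in s4, which it already visited at step i = 1.
With |Q| = 6, pigeonhole forces a state repeat no later than step 6; the substring read between the first and second visits to that state can be pumped.

s4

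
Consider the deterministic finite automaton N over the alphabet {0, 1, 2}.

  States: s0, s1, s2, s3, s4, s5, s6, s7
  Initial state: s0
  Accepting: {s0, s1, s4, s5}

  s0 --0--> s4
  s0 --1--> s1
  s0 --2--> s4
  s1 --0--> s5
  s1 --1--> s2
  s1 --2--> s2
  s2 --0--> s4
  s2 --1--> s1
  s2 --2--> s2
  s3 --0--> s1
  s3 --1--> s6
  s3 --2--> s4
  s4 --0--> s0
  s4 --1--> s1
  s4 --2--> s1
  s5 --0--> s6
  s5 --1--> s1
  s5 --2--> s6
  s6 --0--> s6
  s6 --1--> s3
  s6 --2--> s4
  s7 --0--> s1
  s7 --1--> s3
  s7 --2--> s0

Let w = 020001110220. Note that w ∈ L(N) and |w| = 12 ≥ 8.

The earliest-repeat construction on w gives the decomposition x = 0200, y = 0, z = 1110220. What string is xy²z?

0200001110220

xy^2z = 0200·0·0·1110220 = 0200001110220.
Reading y = 0 takes N from s6 back to s6, so after x·y·y the machine is still in s6, and z then leads to the accepting state s4. Hence 0200001110220 ∈ L(N).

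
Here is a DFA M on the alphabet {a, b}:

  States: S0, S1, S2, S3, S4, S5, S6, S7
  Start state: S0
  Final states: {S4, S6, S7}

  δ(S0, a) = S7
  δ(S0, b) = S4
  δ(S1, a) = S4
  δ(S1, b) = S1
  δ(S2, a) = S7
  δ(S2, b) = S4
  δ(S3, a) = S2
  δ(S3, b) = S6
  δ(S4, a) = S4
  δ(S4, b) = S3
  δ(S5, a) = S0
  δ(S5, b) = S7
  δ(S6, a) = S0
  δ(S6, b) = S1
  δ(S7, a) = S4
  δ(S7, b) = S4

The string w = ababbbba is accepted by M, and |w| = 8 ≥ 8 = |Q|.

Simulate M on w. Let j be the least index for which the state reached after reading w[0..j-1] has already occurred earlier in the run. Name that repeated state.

S4

Run of M on w = a b a b b b b a:
  step 0: S0  (start)
  step 1: S7  (read a: S0→S7)
  step 2: S4  (read b: S7→S4)
  step 3: S4  (read a: S4→S4)   ← first repeat (S4 seen earlier)
  step 4: S3  (read b: S4→S3)
  step 5: S6  (read b: S3→S6)
  step 6: S1  (read b: S6→S1)
  step 7: S1  (read b: S1→S1)
  step 8: S4  (read a: S1→S4)

The earliest repeat is at step j = 3: M is in S4, which it already visited at step i = 2.
With |Q| = 8, pigeonhole forces a state repeat no later than step 8; the substring read between the first and second visits to that state can be pumped.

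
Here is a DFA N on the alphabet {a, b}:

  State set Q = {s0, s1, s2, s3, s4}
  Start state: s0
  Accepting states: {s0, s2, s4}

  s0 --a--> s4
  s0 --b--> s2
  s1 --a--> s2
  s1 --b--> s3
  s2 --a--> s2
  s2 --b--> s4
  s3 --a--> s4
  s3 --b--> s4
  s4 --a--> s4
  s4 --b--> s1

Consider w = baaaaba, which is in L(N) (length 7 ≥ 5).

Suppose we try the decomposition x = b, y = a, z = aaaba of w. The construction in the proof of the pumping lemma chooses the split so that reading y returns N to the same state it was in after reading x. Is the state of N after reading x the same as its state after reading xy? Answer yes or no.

Run of N on the first 2 characters of w = b a:
  step 0: s0  (start)
  step 1: s2  (read b: s0→s2)
  step 2: s2  (read a: s2→s2)

After x (step 1): s2. After xy (step 2): s2.
They match, so y = a drives N around a cycle from s2 back to itself; pumping y any number of times keeps N in s2 before reading z, and xyⁱz ∈ L(N) for every i ≥ 0.

yes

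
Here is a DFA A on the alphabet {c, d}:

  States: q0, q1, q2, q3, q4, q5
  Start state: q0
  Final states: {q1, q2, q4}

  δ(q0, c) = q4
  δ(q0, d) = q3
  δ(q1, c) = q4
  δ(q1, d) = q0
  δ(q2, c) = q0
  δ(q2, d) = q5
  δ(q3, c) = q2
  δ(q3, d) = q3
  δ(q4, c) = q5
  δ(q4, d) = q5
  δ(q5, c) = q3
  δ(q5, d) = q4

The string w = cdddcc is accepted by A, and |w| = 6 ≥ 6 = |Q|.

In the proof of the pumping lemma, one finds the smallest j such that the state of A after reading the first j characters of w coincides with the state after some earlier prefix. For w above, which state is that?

Run of A on w = c d d d c c:
  step 0: q0  (start)
  step 1: q4  (read c: q0→q4)
  step 2: q5  (read d: q4→q5)
  step 3: q4  (read d: q5→q4)   ← first repeat (q4 seen earlier)
  step 4: q5  (read d: q4→q5)
  step 5: q3  (read c: q5→q3)
  step 6: q2  (read c: q3→q2)

The earliest repeat is at step j = 3: A is in q4, which it already visited at step i = 1.
Pumping length from the standard proof: p = 6 (the number of states). The repeated state found above gives |xy| = j ≤ 6 and |y| = j − i ≥ 1.

q4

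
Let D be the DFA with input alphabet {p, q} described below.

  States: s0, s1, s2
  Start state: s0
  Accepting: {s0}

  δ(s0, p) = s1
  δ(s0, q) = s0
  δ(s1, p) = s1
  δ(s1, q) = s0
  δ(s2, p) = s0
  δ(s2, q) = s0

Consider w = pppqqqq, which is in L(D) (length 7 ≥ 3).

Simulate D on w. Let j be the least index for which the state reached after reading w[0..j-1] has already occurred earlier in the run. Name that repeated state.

Run of D on w = p p p q q q q:
  step 0: s0  (start)
  step 1: s1  (read p: s0→s1)
  step 2: s1  (read p: s1→s1)   ← first repeat (s1 seen earlier)
  step 3: s1  (read p: s1→s1)
  step 4: s0  (read q: s1→s0)
  step 5: s0  (read q: s0→s0)
  step 6: s0  (read q: s0→s0)
  step 7: s0  (read q: s0→s0)

The earliest repeat is at step j = 2: D is in s1, which it already visited at step i = 1.
Since D has 3 states, any run of length ≥ 3 visits 3+1 states, so by pigeonhole some state repeats within the first 3 steps — that repeat gives the pumpable loop.

s1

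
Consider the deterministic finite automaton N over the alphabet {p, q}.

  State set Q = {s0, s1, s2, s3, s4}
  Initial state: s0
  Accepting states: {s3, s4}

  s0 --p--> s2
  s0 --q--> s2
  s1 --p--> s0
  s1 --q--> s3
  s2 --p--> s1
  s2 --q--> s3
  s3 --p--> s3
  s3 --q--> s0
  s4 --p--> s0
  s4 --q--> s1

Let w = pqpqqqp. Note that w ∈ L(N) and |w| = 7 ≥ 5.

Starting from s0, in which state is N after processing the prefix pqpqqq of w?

Run of N on the first 6 characters of w = p q p q q q:
  step 0: s0  (start)
  step 1: s2  (read p: s0→s2)
  step 2: s3  (read q: s2→s3)
  step 3: s3  (read p: s3→s3)
  step 4: s0  (read q: s3→s0)
  step 5: s2  (read q: s0→s2)
  step 6: s3  (read q: s2→s3)

After reading 6 characters, N is in state s3.

s3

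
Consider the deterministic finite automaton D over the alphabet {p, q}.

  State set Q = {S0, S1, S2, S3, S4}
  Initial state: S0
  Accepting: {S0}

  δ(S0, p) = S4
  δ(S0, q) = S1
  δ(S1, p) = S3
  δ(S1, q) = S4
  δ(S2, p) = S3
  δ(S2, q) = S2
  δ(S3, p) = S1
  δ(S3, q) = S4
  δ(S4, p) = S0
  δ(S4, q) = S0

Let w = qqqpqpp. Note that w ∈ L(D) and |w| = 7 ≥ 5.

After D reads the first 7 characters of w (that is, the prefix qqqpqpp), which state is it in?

State sequence: S0 -q-> S1 -q-> S4 -q-> S0 -p-> S4 -q-> S0 -p-> S4 -p-> S0

After reading 7 characters, D is in state S0.
(This kind of state-tracing is the core of the pumping-lemma construction: with 5 states, pigeonhole forces a repeat within the first 5 steps.)

S0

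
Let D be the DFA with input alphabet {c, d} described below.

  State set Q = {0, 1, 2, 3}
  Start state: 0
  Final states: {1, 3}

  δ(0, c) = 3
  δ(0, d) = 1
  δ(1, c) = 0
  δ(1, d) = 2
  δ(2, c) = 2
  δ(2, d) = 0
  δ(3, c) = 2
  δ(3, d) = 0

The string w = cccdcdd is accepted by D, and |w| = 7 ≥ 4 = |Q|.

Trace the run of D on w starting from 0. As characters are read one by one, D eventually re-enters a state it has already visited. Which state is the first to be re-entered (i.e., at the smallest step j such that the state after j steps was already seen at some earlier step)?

State sequence: 0 -c-> 3 -c-> 2 -c-> 2 -d-> 0 -c-> 3 -d-> 0 -d-> 1
First repeat at step 3: 2 was already visited.

The earliest repeat is at step j = 3: D is in 2, which it already visited at step i = 2.
The DFA has 4 states, so the proof of the pumping lemma guarantees a repeated state among the first 4+1 visited; the segment between the two visits is the pumpable y.

2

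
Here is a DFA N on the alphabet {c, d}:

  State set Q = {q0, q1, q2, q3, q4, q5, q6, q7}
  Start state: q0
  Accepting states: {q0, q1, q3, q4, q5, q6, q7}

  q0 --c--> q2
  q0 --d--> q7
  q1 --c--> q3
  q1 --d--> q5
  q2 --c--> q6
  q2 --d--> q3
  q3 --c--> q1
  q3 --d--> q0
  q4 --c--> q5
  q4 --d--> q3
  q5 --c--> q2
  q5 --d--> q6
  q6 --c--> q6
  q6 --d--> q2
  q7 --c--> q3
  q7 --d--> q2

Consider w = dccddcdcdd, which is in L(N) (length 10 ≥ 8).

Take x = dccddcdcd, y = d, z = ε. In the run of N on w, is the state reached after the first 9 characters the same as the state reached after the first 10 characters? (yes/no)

no

Run of N on the first 10 characters of w = d c c d d c d c d d:
  step 0: q0  (start)
  step 1: q7  (read d: q0→q7)
  step 2: q3  (read c: q7→q3)
  step 3: q1  (read c: q3→q1)
  step 4: q5  (read d: q1→q5)
  step 5: q6  (read d: q5→q6)
  step 6: q6  (read c: q6→q6)
  step 7: q2  (read d: q6→q2)
  step 8: q6  (read c: q2→q6)
  step 9: q2  (read d: q6→q2)
  step 10: q3  (read d: q2→q3)

After x (step 9): q2. After xy (step 10): q3.
They differ (q2 ≠ q3), so y is not a cycle from the state after x; this split is not the one the pumping-lemma construction produces, and pumping y need not keep the string in L(N).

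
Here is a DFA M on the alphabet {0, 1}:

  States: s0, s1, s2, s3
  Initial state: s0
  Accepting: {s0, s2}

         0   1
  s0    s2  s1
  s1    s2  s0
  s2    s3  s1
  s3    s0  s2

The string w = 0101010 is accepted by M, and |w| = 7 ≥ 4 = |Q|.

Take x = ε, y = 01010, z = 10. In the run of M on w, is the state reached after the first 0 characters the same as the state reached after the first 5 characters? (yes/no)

Run of M on the first 5 characters of w = 0 1 0 1 0:
  step 0: s0  (start)
  step 1: s2  (read 0: s0→s2)
  step 2: s1  (read 1: s2→s1)
  step 3: s2  (read 0: s1→s2)
  step 4: s1  (read 1: s2→s1)
  step 5: s2  (read 0: s1→s2)

After x (step 0): s0. After xy (step 5): s2.
They differ (s0 ≠ s2), so y is not a cycle from the state after x; this split is not the one the pumping-lemma construction produces, and pumping y need not keep the string in L(M).

no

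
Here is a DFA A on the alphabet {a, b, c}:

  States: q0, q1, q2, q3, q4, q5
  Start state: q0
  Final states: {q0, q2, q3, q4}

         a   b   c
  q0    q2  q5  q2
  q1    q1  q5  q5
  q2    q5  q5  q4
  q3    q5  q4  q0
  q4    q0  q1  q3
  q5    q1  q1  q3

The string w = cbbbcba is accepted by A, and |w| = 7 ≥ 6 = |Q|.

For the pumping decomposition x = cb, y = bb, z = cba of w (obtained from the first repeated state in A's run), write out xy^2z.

cbbbbbcba

xy^2z = cb·bb·bb·cba = cbbbbbcba.
Reading y = bb takes A from q5 back to q5, so after x·y·y the machine is still in q5, and z then leads to the accepting state q0. Hence cbbbbbcba ∈ L(A).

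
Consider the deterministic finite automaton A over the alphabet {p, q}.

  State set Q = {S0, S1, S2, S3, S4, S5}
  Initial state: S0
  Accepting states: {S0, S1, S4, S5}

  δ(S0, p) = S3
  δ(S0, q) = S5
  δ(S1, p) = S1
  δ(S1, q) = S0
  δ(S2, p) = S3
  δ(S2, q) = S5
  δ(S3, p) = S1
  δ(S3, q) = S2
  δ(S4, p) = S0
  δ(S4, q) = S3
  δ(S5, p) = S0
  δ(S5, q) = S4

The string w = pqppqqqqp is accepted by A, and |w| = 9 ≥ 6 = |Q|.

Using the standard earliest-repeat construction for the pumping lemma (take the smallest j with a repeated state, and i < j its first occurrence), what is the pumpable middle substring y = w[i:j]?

qp

State sequence: S0 -p-> S3 -q-> S2 -p-> S3 -p-> S1 -q-> S0 -q-> S5 -q-> S4 -q-> S3 -p-> S1
First repeat at step 3: S3 was already visited.

So i = 1, j = 3, giving x = w[0:1] = p, y = w[1:3] = qp, z = w[3:9] = pqqqqp.
Check: |xy| = 3 ≤ 6 and |y| = 2 ≥ 1. Reading y takes A from S3 back to S3, so every xyⁱz is accepted.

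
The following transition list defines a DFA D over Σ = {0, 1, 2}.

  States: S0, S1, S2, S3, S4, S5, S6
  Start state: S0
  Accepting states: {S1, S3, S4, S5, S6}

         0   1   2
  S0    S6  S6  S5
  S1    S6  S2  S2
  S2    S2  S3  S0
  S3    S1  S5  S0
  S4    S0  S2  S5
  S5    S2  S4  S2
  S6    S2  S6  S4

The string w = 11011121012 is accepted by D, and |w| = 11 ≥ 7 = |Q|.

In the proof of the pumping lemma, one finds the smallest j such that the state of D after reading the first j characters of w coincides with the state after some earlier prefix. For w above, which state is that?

S6

State sequence: S0 -1-> S6 -1-> S6 -0-> S2 -1-> S3 -1-> S5 -1-> S4 -2-> S5 -1-> S4 -0-> S0 -1-> S6 -2-> S4
First repeat at step 2: S6 was already visited.

The earliest repeat is at step j = 2: D is in S6, which it already visited at step i = 1.
With |Q| = 7, pigeonhole forces a state repeat no later than step 7; the substring read between the first and second visits to that state can be pumped.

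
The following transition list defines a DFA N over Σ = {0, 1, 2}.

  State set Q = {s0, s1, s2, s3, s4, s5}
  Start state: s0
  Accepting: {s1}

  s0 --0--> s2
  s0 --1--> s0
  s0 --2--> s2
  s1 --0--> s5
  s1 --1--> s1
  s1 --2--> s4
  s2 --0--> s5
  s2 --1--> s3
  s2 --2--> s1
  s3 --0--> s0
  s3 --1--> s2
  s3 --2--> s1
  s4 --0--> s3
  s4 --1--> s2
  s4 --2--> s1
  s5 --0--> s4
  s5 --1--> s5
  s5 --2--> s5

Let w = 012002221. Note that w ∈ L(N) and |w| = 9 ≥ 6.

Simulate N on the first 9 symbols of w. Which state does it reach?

Run of N on the first 9 characters of w = 0 1 2 0 0 2 2 2 1:
  step 0: s0  (start)
  step 1: s2  (read 0: s0→s2)
  step 2: s3  (read 1: s2→s3)
  step 3: s1  (read 2: s3→s1)
  step 4: s5  (read 0: s1→s5)
  step 5: s4  (read 0: s5→s4)
  step 6: s1  (read 2: s4→s1)
  step 7: s4  (read 2: s1→s4)
  step 8: s1  (read 2: s4→s1)
  step 9: s1  (read 1: s1→s1)

After reading 9 characters, N is in state s1.
(This kind of state-tracing is the core of the pumping-lemma construction: with 6 states, pigeonhole forces a repeat within the first 6 steps.)

s1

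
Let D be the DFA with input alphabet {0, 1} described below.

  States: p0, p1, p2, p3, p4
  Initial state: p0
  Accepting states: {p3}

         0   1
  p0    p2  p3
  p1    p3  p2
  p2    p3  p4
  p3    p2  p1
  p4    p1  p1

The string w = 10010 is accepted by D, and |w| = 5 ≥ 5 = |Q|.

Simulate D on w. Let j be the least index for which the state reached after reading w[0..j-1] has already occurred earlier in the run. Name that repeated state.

State sequence: p0 -1-> p3 -0-> p2 -0-> p3 -1-> p1 -0-> p3
First repeat at step 3: p3 was already visited.

The earliest repeat is at step j = 3: D is in p3, which it already visited at step i = 1.
Since D has 5 states, any run of length ≥ 5 visits 5+1 states, so by pigeonhole some state repeats within the first 5 steps — that repeat gives the pumpable loop.

p3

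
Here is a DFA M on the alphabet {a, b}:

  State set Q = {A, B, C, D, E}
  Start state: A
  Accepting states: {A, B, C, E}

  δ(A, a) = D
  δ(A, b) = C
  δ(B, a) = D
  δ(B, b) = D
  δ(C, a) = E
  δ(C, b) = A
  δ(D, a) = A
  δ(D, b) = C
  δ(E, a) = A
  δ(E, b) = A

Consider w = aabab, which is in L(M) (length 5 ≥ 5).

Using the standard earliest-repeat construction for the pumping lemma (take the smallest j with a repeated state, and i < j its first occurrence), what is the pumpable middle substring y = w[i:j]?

aa

Run of M on w = a a b a b:
  step 0: A  (start)
  step 1: D  (read a: A→D)
  step 2: A  (read a: D→A)   ← first repeat (A seen earlier)
  step 3: C  (read b: A→C)
  step 4: E  (read a: C→E)
  step 5: A  (read b: E→A)

So i = 0, j = 2, giving x = w[0:0] = ε, y = w[0:2] = aa, z = w[2:5] = bab.
Check: |xy| = 2 ≤ 5 and |y| = 2 ≥ 1. Reading y takes M from A back to A, so every xyⁱz is accepted.
With |Q| = 5, pigeonhole forces a state repeat no later than step 5; the substring read between the first and second visits to that state can be pumped.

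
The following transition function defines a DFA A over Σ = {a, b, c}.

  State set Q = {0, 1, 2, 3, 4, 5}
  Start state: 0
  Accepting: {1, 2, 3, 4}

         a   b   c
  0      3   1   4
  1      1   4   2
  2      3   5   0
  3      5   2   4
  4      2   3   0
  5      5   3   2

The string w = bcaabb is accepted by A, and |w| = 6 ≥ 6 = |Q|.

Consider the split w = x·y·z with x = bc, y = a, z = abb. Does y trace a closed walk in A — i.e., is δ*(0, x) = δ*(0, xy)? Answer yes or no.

no

State sequence: 0 -b-> 1 -c-> 2 -a-> 3

After x (step 2): 2. After xy (step 3): 3.
They differ (2 ≠ 3), so y is not a cycle from the state after x; this split is not the one the pumping-lemma construction produces, and pumping y need not keep the string in L(A).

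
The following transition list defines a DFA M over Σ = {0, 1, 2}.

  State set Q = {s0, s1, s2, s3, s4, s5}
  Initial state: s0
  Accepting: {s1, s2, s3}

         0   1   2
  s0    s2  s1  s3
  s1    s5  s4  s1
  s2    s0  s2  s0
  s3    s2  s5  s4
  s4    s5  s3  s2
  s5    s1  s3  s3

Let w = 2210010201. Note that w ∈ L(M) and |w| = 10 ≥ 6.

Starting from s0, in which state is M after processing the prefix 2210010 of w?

s5

Run of M on the first 7 characters of w = 2 2 1 0 0 1 0:
  step 0: s0  (start)
  step 1: s3  (read 2: s0→s3)
  step 2: s4  (read 2: s3→s4)
  step 3: s3  (read 1: s4→s3)
  step 4: s2  (read 0: s3→s2)
  step 5: s0  (read 0: s2→s0)
  step 6: s1  (read 1: s0→s1)
  step 7: s5  (read 0: s1→s5)

After reading 7 characters, M is in state s5.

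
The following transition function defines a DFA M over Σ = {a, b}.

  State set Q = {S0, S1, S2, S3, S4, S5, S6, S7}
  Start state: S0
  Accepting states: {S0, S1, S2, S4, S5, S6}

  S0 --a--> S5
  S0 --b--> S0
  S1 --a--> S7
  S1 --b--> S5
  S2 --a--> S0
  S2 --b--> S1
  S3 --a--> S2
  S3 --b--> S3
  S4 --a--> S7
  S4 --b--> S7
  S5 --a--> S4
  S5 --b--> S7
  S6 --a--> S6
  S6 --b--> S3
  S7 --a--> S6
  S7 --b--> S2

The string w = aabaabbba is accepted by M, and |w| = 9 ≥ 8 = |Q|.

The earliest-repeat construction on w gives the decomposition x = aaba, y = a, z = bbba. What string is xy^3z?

xy^3z = aaba·a·a·a·bbba = aabaaaabbba.
Reading y = a takes M from S6 back to S6, so after x·y·y·y the machine is still in S6, and z then leads to the accepting state S2. Hence aabaaaabbba ∈ L(M).

aabaaaabbba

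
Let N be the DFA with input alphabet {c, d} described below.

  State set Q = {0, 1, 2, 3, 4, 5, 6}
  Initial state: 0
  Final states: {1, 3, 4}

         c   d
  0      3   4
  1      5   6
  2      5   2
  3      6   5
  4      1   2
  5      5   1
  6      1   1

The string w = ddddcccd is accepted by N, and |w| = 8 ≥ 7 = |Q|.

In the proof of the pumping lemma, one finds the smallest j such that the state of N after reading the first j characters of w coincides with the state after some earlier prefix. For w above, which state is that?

2

State sequence: 0 -d-> 4 -d-> 2 -d-> 2 -d-> 2 -c-> 5 -c-> 5 -c-> 5 -d-> 1
First repeat at step 3: 2 was already visited.

The earliest repeat is at step j = 3: N is in 2, which it already visited at step i = 2.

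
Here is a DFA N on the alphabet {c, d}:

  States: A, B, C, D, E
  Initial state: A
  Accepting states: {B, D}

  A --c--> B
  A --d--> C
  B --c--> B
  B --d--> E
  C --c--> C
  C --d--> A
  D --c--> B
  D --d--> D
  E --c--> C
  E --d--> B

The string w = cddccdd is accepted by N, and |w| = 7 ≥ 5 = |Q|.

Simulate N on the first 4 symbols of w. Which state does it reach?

Run of N on the first 4 characters of w = c d d c:
  step 0: A  (start)
  step 1: B  (read c: A→B)
  step 2: E  (read d: B→E)
  step 3: B  (read d: E→B)
  step 4: B  (read c: B→B)

After reading 4 characters, N is in state B.

B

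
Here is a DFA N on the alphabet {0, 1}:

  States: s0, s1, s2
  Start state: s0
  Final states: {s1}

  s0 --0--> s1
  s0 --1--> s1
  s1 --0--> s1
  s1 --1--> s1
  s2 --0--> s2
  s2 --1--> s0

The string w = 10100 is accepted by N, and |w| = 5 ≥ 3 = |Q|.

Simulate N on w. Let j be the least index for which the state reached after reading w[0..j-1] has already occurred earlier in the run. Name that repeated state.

Run of N on w = 1 0 1 0 0:
  step 0: s0  (start)
  step 1: s1  (read 1: s0→s1)
  step 2: s1  (read 0: s1→s1)   ← first repeat (s1 seen earlier)
  step 3: s1  (read 1: s1→s1)
  step 4: s1  (read 0: s1→s1)
  step 5: s1  (read 0: s1→s1)

The earliest repeat is at step j = 2: N is in s1, which it already visited at step i = 1.
Since N has 3 states, any run of length ≥ 3 visits 3+1 states, so by pigeonhole some state repeats within the first 3 steps — that repeat gives the pumpable loop.

s1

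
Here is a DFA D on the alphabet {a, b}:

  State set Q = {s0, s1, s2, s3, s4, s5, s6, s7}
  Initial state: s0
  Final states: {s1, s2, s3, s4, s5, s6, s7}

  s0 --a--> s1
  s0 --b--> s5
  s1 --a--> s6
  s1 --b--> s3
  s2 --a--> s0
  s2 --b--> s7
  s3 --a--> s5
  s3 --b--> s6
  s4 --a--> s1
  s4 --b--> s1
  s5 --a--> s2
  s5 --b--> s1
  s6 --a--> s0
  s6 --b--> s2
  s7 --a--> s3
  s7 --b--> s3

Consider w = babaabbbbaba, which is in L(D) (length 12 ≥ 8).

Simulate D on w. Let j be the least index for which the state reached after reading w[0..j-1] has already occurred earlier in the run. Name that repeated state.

s5

Run of D on w = b a b a a b b b b a b a:
  step 0: s0  (start)
  step 1: s5  (read b: s0→s5)
  step 2: s2  (read a: s5→s2)
  step 3: s7  (read b: s2→s7)
  step 4: s3  (read a: s7→s3)
  step 5: s5  (read a: s3→s5)   ← first repeat (s5 seen earlier)
  step 6: s1  (read b: s5→s1)
  step 7: s3  (read b: s1→s3)
  step 8: s6  (read b: s3→s6)
  step 9: s2  (read b: s6→s2)
  step 10: s0  (read a: s2→s0)
  step 11: s5  (read b: s0→s5)
  step 12: s2  (read a: s5→s2)

The earliest repeat is at step j = 5: D is in s5, which it already visited at step i = 1.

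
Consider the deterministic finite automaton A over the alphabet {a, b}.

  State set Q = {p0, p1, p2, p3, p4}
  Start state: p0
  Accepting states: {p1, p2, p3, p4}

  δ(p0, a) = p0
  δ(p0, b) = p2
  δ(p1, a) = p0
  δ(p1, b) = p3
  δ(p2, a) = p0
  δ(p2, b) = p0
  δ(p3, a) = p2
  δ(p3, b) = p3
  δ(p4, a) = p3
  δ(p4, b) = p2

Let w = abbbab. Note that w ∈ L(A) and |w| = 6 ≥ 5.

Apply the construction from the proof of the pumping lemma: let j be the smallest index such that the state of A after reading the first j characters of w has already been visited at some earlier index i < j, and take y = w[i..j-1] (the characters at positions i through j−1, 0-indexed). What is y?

a

Run of A on w = a b b b a b:
  step 0: p0  (start)
  step 1: p0  (read a: p0→p0)   ← first repeat (p0 seen earlier)
  step 2: p2  (read b: p0→p2)
  step 3: p0  (read b: p2→p0)
  step 4: p2  (read b: p0→p2)
  step 5: p0  (read a: p2→p0)
  step 6: p2  (read b: p0→p2)

So i = 0, j = 1, giving x = w[0:0] = ε, y = w[0:1] = a, z = w[1:6] = bbbab.
Check: |xy| = 1 ≤ 5 and |y| = 1 ≥ 1. Reading y takes A from p0 back to p0, so every xyⁱz is accepted.
With |Q| = 5, pigeonhole forces a state repeat no later than step 5; the substring read between the first and second visits to that state can be pumped.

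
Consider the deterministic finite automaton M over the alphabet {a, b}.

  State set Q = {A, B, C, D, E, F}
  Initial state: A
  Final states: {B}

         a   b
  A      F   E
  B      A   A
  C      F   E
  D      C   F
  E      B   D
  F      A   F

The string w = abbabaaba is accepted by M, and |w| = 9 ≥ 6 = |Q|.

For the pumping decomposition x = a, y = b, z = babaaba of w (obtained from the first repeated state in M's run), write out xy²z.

abbbabaaba

xy^2z = a·b·b·babaaba = abbbabaaba.
Reading y = b takes M from F back to F, so after x·y·y the machine is still in F, and z then leads to the accepting state B. Hence abbbabaaba ∈ L(M).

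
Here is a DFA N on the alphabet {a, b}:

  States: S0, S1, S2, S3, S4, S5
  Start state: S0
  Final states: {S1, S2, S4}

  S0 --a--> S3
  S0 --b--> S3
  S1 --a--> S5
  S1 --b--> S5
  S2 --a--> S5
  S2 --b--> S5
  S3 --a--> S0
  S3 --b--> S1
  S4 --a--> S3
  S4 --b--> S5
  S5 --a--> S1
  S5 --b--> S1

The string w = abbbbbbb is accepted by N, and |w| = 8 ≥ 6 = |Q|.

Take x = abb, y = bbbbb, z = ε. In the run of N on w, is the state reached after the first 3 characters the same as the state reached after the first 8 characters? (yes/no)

no

State sequence: S0 -a-> S3 -b-> S1 -b-> S5 -b-> S1 -b-> S5 -b-> S1 -b-> S5 -b-> S1

After x (step 3): S5. After xy (step 8): S1.
They differ (S5 ≠ S1), so y is not a cycle from the state after x; this split is not the one the pumping-lemma construction produces, and pumping y need not keep the string in L(N).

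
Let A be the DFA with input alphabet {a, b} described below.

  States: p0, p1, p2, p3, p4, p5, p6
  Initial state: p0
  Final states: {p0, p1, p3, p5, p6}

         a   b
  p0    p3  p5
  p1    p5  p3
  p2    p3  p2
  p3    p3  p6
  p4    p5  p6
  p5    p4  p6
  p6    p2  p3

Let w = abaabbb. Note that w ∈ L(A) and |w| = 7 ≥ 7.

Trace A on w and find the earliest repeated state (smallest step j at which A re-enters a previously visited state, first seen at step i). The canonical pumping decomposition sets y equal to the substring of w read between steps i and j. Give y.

Run of A on w = a b a a b b b:
  step 0: p0  (start)
  step 1: p3  (read a: p0→p3)
  step 2: p6  (read b: p3→p6)
  step 3: p2  (read a: p6→p2)
  step 4: p3  (read a: p2→p3)   ← first repeat (p3 seen earlier)
  step 5: p6  (read b: p3→p6)
  step 6: p3  (read b: p6→p3)
  step 7: p6  (read b: p3→p6)

So i = 1, j = 4, giving x = w[0:1] = a, y = w[1:4] = baa, z = w[4:7] = bbb.
Check: |xy| = 4 ≤ 7 and |y| = 3 ≥ 1. Reading y takes A from p3 back to p3, so every xyⁱz is accepted.

baa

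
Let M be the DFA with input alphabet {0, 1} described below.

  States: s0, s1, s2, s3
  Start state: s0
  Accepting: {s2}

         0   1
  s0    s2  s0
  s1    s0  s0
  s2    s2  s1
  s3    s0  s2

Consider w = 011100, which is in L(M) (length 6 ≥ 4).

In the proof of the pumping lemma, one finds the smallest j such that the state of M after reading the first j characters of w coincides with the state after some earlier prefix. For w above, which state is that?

State sequence: s0 -0-> s2 -1-> s1 -1-> s0 -1-> s0 -0-> s2 -0-> s2
First repeat at step 3: s0 was already visited.

The earliest repeat is at step j = 3: M is in s0, which it already visited at step i = 0.

s0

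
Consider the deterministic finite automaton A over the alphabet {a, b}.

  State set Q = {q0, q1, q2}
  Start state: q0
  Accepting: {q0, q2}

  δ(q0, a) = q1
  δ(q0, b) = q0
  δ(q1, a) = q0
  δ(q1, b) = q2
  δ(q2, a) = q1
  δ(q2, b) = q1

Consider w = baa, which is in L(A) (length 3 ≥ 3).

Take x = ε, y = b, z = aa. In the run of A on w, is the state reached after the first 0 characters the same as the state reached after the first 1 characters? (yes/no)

State sequence: q0 -b-> q0

After x (step 0): q0. After xy (step 1): q0.
They match, so y = b drives A around a cycle from q0 back to itself; pumping y any number of times keeps A in q0 before reading z, and xyⁱz ∈ L(A) for every i ≥ 0.

yes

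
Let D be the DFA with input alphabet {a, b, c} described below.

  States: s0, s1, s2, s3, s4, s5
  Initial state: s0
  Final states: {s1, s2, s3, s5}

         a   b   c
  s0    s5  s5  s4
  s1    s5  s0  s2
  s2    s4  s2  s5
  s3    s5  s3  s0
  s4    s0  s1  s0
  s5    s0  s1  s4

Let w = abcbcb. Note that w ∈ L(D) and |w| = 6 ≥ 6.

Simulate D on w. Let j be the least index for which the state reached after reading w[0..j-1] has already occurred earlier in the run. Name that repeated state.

State sequence: s0 -a-> s5 -b-> s1 -c-> s2 -b-> s2 -c-> s5 -b-> s1
First repeat at step 4: s2 was already visited.

The earliest repeat is at step j = 4: D is in s2, which it already visited at step i = 3.
With |Q| = 6, pigeonhole forces a state repeat no later than step 6; the substring read between the first and second visits to that state can be pumped.

s2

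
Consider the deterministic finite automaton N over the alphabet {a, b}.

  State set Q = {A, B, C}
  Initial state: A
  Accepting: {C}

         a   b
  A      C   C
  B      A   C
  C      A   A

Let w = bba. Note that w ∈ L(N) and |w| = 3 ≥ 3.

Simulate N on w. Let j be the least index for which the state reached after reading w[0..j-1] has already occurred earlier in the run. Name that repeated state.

State sequence: A -b-> C -b-> A -a-> C
First repeat at step 2: A was already visited.

The earliest repeat is at step j = 2: N is in A, which it already visited at step i = 0.
With |Q| = 3, pigeonhole forces a state repeat no later than step 3; the substring read between the first and second visits to that state can be pumped.

A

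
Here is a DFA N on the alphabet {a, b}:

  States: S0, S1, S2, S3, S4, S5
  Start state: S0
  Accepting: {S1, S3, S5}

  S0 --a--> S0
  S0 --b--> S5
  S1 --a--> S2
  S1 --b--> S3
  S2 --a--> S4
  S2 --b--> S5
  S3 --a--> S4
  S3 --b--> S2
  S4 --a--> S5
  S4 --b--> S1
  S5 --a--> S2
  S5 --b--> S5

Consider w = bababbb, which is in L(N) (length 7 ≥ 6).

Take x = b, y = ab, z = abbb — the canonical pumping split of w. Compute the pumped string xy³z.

bababababbb

xy^3z = b·ab·ab·ab·abbb = bababababbb.
Reading y = ab takes N from S5 back to S5, so after x·y·y·y the machine is still in S5, and z then leads to the accepting state S5. Hence bababababbb ∈ L(N).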